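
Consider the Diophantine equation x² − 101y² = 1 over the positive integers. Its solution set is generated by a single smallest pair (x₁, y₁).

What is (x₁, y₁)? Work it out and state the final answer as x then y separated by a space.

201 20

[10; 20] for √101; ℓ=1 ⇒ convergent index 1
step 0: (10, 1)  from 10·(1,0) + (0,1)
step 1: (201, 20)  from 20·(10,1) + (1,0)
(x₁, y₁) = (201, 20);  201² − 101·20² = 1 ✓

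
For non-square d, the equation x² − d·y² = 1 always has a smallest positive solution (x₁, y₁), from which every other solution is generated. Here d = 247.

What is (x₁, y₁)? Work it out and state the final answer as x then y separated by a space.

d=247: √d = [15; 1,2,1,1,9,1,9,1,1,2,1,30] (ℓ=12, even), read p_11/q_11
k=0  a_k=15  p_k/q_k = 15/1
k=1  a_k=1  p_k/q_k = 16/1
k=2  a_k=2  p_k/q_k = 47/3
…
k=4  a_k=1  p_k/q_k = 110/7
k=5  a_k=9  p_k/q_k = 1053/67
k=6  a_k=1  p_k/q_k = 1163/74
…
k=8  a_k=1  p_k/q_k = 12683/807
k=9  a_k=1  p_k/q_k = 24203/1540
k=10  a_k=2  p_k/q_k = 61089/3887
k=11  a_k=1  p_k/q_k = 85292/5427
fundamental: x₁=85292, y₁=5427  (since 7274725264 − 247·29452329 = 1)

85292 5427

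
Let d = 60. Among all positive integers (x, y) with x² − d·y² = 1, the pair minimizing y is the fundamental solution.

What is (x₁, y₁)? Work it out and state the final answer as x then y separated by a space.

31 4

d=60: √d = [7; 1,2,1,14] (ℓ=4, even), read p_3/q_3
i=0: a=7 ⇒ p=7, q=1
i=1: a=1 ⇒ p=8, q=1
i=2: a=2 ⇒ p=23, q=3
i=3: a=1 ⇒ p=31, q=4
→ (31, 4).  Check: 31²=961, 60·4²=960, difference 1.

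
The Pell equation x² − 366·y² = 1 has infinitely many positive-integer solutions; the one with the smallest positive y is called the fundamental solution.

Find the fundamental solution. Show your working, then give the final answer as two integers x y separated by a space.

√366 = [19; 7,1,1,1,2,12,2,1,1,1,7,38, …], period ℓ=12 (even) → k=11
k=0  a_k=19  p_k/q_k = 19/1
k=1  a_k=7  p_k/q_k = 134/7
k=2  a_k=1  p_k/q_k = 153/8
k=3  a_k=1  p_k/q_k = 287/15
…
k=5  a_k=2  p_k/q_k = 1167/61
…
k=7  a_k=2  p_k/q_k = 30055/1571
…
k=9  a_k=1  p_k/q_k = 74554/3897
k=10  a_k=1  p_k/q_k = 119053/6223
k=11  a_k=7  p_k/q_k = 907925/47458
→ (907925, 47458).  Check: 907925²=824327805625, 366·47458²=824327805624, difference 1.

907925 47458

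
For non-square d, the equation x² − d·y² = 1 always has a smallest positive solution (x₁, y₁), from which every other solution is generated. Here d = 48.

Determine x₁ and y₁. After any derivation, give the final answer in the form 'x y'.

7 1

√48 → a₀=6, period (1,12); ℓ=2 even so k=1
i=0: a=6 ⇒ p=6, q=1
i=1: a=1 ⇒ p=7, q=1
→ (7, 1).  Check: 7²=49, 48·1²=48, difference 1.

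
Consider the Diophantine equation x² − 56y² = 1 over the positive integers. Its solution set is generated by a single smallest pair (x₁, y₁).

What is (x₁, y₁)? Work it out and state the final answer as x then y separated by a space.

15 2

d=56: √d = [7; 2,14] (ℓ=2, even), read p_1/q_1
step 0: (7, 1)  from 7·(1,0) + (0,1)
step 1: (15, 2)  from 2·(7,1) + (1,0)
fundamental: x₁=15, y₁=2  (since 225 − 56·4 = 1)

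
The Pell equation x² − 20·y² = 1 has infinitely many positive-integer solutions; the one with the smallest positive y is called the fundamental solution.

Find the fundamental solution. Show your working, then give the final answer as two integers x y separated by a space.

9 2

d=20: √d = [4; 2,8] (ℓ=2, even), read p_1/q_1
step 0: (4, 1)  from 4·(1,0) + (0,1)
step 1: (9, 2)  from 2·(4,1) + (1,0)
fundamental: x₁=9, y₁=2  (since 81 − 20·4 = 1)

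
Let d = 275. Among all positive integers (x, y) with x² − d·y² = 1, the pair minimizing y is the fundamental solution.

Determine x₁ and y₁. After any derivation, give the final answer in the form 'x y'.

199 12

d=275: √d = [16; 1,1,2,1,1,32] (ℓ=6, even), read p_5/q_5
i=0: a=16 ⇒ p=16, q=1
i=1: a=1 ⇒ p=17, q=1
i=2: a=1 ⇒ p=33, q=2
i=3: a=2 ⇒ p=83, q=5
i=4: a=1 ⇒ p=116, q=7
i=5: a=1 ⇒ p=199, q=12
→ (199, 12).  Check: 199²=39601, 275·12²=39600, difference 1.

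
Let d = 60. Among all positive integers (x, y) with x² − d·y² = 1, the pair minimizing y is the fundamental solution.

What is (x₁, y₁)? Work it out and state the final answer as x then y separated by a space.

31 4

√60 = [7; 1,2,1,14, …], period ℓ=4 (even) → k=3
i=0: a=7 ⇒ p=7, q=1
…
i=2: a=2 ⇒ p=23, q=3
i=3: a=1 ⇒ p=31, q=4
→ (31, 4).  Check: 31²=961, 60·4²=960, difference 1.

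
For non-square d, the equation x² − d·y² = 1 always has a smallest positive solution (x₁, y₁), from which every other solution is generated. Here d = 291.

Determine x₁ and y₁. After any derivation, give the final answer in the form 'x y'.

290 17

d=291: √d = [17; 17,34] (ℓ=2, even), read p_1/q_1
step 0: (17, 1)  from 17·(1,0) + (0,1)
step 1: (290, 17)  from 17·(17,1) + (1,0)
(x₁, y₁) = (290, 17);  290² − 291·17² = 1 ✓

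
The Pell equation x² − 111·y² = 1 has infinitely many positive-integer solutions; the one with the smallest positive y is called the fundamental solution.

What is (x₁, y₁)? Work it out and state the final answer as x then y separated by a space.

√111 → a₀=10, period (1,1,6,1,1,20); ℓ=6 even so k=5
a_0=10:  p_0=10·1+0=10,  q_0=10·0+1=1
a_1=1:  p_1=1·10+1=11,  q_1=1·1+0=1
a_2=1:  p_2=1·11+10=21,  q_2=1·1+1=2
a_3=6:  p_3=6·21+11=137,  q_3=6·2+1=13
a_4=1:  p_4=1·137+21=158,  q_4=1·13+2=15
a_5=1:  p_5=1·158+137=295,  q_5=1·15+13=28
fundamental: x₁=295, y₁=28  (since 87025 − 111·784 = 1)

295 28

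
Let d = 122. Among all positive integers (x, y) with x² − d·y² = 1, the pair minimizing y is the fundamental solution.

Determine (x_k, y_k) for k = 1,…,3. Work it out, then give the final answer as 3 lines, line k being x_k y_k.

243 22
118097 10692
57394899 5196290

√122 → a₀=11, period (22); ℓ=1 odd so k=1
a_0=11:  p_0=11·1+0=11,  q_0=11·0+1=1
a_1=22:  p_1=22·11+1=243,  q_1=22·1+0=22
→ (243, 22).  Check: 243²=59049, 122·22²=59048, difference 1.
n=2: (243,22)∘(243,22) = (243·243+122·22·22, 243·22+22·243) = (118097,10692)
n=3: (118097,10692)∘(243,22) = (243·118097+122·22·10692, 243·10692+22·118097) = (57394899,5196290)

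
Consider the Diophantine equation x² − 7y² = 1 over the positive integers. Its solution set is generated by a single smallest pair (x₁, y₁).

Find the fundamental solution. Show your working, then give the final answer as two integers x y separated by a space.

8 3

[2; 1,1,1,4] for √7; ℓ=4 ⇒ convergent index 3
k=0  a_k=2  p_k/q_k = 2/1
k=1  a_k=1  p_k/q_k = 3/1
k=2  a_k=1  p_k/q_k = 5/2
k=3  a_k=1  p_k/q_k = 8/3
(x₁, y₁) = (8, 3);  8² − 7·3² = 1 ✓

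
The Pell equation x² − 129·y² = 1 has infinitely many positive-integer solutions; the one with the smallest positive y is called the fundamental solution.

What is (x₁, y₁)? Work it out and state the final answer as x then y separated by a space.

16855 1484

√129 = [11; 2,1,3,1,6,1,3,1,2,22, …], period ℓ=10 (even) → k=9
a_0=11:  p_0=11·1+0=11,  q_0=11·0+1=1
a_1=2:  p_1=2·11+1=23,  q_1=2·1+0=2
a_2=1:  p_2=1·23+11=34,  q_2=1·2+1=3
a_3=3:  p_3=3·34+23=125,  q_3=3·3+2=11
…
a_6=1:  p_6=1·1079+159=1238,  q_6=1·95+14=109
a_7=3:  p_7=3·1238+1079=4793,  q_7=3·109+95=422
a_8=1:  p_8=1·4793+1238=6031,  q_8=1·422+109=531
a_9=2:  p_9=2·6031+4793=16855,  q_9=2·531+422=1484
fundamental: x₁=16855, y₁=1484  (since 284091025 − 129·2202256 = 1)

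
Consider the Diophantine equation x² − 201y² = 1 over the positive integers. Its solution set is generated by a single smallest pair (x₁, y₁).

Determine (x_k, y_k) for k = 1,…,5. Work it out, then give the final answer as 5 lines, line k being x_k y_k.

515095 36332
530645718049 37428863080
546665912276384215 38558840456348868
563169756167477608732801 39722931849688611461840
580171851105627091828167877975 40922167162192151801416600732

√201 = [14; 5,1,1,1,2,…,1,5,28, …], period ℓ=14 (even) → k=13
k=0  a_k=14  p_k/q_k = 14/1
k=1  a_k=5  p_k/q_k = 71/5
k=2  a_k=1  p_k/q_k = 85/6
…
k=6  a_k=1  p_k/q_k = 879/62
…
k=8  a_k=1  p_k/q_k = 8549/603
…
k=11  a_k=1  p_k/q_k = 58085/4097
k=12  a_k=1  p_k/q_k = 91402/6447
k=13  a_k=5  p_k/q_k = 515095/36332
(x₁, y₁) = (515095, 36332);  515095² − 201·36332² = 1 ✓
(515095+36332√201)^2 = 530645718049 + 37428863080√201
(515095+36332√201)^3 = 546665912276384215 + 38558840456348868√201
(515095+36332√201)^4 = 563169756167477608732801 + 39722931849688611461840√201
(515095+36332√201)^5 = 580171851105627091828167877975 + 40922167162192151801416600732√201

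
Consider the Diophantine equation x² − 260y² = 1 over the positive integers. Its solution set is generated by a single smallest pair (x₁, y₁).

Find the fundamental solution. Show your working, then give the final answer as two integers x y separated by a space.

129 8

√260 = [16; 8,32, …], period ℓ=2 (even) → k=1
step 0: (16, 1)  from 16·(1,0) + (0,1)
step 1: (129, 8)  from 8·(16,1) + (1,0)
fundamental: x₁=129, y₁=8  (since 16641 − 260·64 = 1)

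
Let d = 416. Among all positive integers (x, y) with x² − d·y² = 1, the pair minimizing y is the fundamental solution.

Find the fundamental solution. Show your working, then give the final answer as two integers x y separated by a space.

√416 = [20; 2,1,1,9,1,1,2,40, …], period ℓ=8 (even) → k=7
k=0  a_k=20  p_k/q_k = 20/1
k=1  a_k=2  p_k/q_k = 41/2
k=2  a_k=1  p_k/q_k = 61/3
…
k=4  a_k=9  p_k/q_k = 979/48
k=5  a_k=1  p_k/q_k = 1081/53
k=6  a_k=1  p_k/q_k = 2060/101
k=7  a_k=2  p_k/q_k = 5201/255
(x₁, y₁) = (5201, 255);  5201² − 416·255² = 1 ✓

5201 255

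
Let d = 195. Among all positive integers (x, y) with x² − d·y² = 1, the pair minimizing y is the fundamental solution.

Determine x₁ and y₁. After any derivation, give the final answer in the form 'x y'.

14 1

√195 = [13; 1,26, …], period ℓ=2 (even) → k=1
k=0  a_k=13  p_k/q_k = 13/1
k=1  a_k=1  p_k/q_k = 14/1
fundamental: x₁=14, y₁=1  (since 196 − 195·1 = 1)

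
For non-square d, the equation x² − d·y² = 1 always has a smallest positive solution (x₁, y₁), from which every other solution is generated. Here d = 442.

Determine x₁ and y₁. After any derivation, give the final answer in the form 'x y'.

883 42

√442 → a₀=21, period (42); ℓ=1 odd so k=1
step 0: (21, 1)  from 21·(1,0) + (0,1)
step 1: (883, 42)  from 42·(21,1) + (1,0)
fundamental: x₁=883, y₁=42  (since 779689 − 442·1764 = 1)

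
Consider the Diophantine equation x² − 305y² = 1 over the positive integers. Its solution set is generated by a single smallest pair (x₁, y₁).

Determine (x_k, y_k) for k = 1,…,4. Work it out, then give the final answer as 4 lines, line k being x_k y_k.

d=305: √d = [17; 2,6,2,34] (ℓ=4, even), read p_3/q_3
k=0  a_k=17  p_k/q_k = 17/1
…
k=2  a_k=6  p_k/q_k = 227/13
k=3  a_k=2  p_k/q_k = 489/28
→ (489, 28).  Check: 489²=239121, 305·28²=239120, difference 1.
n=2: (489,28)∘(489,28) = (489·489+305·28·28, 489·28+28·489) = (478241,27384)
n=3: (478241,27384)∘(489,28) = (489·478241+305·28·27384, 489·27384+28·478241) = (467719209,26781524)
n=4: (467719209,26781524)∘(489,28) = (489·467719209+305·28·26781524, 489·26781524+28·467719209) = (457428908161,26192303088)

489 28
478241 27384
467719209 26781524
457428908161 26192303088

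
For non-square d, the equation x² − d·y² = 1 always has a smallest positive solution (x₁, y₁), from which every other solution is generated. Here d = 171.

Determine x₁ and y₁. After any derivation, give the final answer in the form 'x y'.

[13; 13,26] for √171; ℓ=2 ⇒ convergent index 1
k=0  a_k=13  p_k/q_k = 13/1
k=1  a_k=13  p_k/q_k = 170/13
fundamental: x₁=170, y₁=13  (since 28900 − 171·169 = 1)

170 13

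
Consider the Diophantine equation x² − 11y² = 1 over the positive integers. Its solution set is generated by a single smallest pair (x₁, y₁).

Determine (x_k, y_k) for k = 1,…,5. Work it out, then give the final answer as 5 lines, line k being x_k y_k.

10 3
199 60
3970 1197
79201 23880
1580050 476403

d=11: √d = [3; 3,6] (ℓ=2, even), read p_1/q_1
k=0  a_k=3  p_k/q_k = 3/1
k=1  a_k=3  p_k/q_k = 10/3
→ (10, 3).  Check: 10²=100, 11·3²=99, difference 1.
n=2: (10,3)∘(10,3) = (10·10+11·3·3, 10·3+3·10) = (199,60)
n=3: (199,60)∘(10,3) = (10·199+11·3·60, 10·60+3·199) = (3970,1197)
n=4: (3970,1197)∘(10,3) = (10·3970+11·3·1197, 10·1197+3·3970) = (79201,23880)
n=5: (79201,23880)∘(10,3) = (10·79201+11·3·23880, 10·23880+3·79201) = (1580050,476403)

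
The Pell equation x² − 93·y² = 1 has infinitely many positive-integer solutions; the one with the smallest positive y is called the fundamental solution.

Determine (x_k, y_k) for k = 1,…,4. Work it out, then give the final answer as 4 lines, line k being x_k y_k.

12151 1260
295293601 30620520
7176225079351 744139875780
174396621583094401 18084087230585040

[9; 1,1,1,4,6,4,1,1,1,18] for √93; ℓ=10 ⇒ convergent index 9
step 0: (9, 1)  from 9·(1,0) + (0,1)
step 1: (10, 1)  from 1·(9,1) + (1,0)
step 2: (19, 2)  from 1·(10,1) + (9,1)
step 3: (29, 3)  from 1·(19,2) + (10,1)
step 4: (135, 14)  from 4·(29,3) + (19,2)
step 5: (839, 87)  from 6·(135,14) + (29,3)
step 6: (3491, 362)  from 4·(839,87) + (135,14)
…
step 8: (7821, 811)  from 1·(4330,449) + (3491,362)
step 9: (12151, 1260)  from 1·(7821,811) + (4330,449)
fundamental: x₁=12151, y₁=1260  (since 147646801 − 93·1587600 = 1)
(12151+1260√93)^2 = 295293601 + 30620520√93
(12151+1260√93)^3 = 7176225079351 + 744139875780√93
(12151+1260√93)^4 = 174396621583094401 + 18084087230585040√93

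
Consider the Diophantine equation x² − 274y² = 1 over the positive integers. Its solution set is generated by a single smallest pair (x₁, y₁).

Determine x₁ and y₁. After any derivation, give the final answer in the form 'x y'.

3959299 239190

[16; 1,1,4,4,1,1,32] for √274; ℓ=7 ⇒ convergent index 13
step 0: (16, 1)  from 16·(1,0) + (0,1)
step 1: (17, 1)  from 1·(16,1) + (1,0)
step 2: (33, 2)  from 1·(17,1) + (16,1)
step 3: (149, 9)  from 4·(33,2) + (17,1)
step 4: (629, 38)  from 4·(149,9) + (33,2)
…
step 6: (1407, 85)  from 1·(778,47) + (629,38)
step 7: (45802, 2767)  from 32·(1407,85) + (778,47)
…
step 9: (93011, 5619)  from 1·(47209,2852) + (45802,2767)
…
step 12: (2189276, 132259)  from 1·(1770023,106931) + (419253,25328)
step 13: (3959299, 239190)  from 1·(2189276,132259) + (1770023,106931)
fundamental: x₁=3959299, y₁=239190  (since 15676048571401 − 274·57211856100 = 1)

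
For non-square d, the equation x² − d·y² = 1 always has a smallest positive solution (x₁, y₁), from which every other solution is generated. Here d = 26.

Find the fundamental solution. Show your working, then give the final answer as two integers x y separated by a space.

51 10

√26 → a₀=5, period (10); ℓ=1 odd so k=1
k=0  a_k=5  p_k/q_k = 5/1
k=1  a_k=10  p_k/q_k = 51/10
fundamental: x₁=51, y₁=10  (since 2601 − 26·100 = 1)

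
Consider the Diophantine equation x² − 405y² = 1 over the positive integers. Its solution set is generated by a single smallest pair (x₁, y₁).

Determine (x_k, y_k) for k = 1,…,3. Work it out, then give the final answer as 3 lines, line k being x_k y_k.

161 8
51841 2576
16692641 829464

d=405: √d = [20; 8,40] (ℓ=2, even), read p_1/q_1
step 0: (20, 1)  from 20·(1,0) + (0,1)
step 1: (161, 8)  from 8·(20,1) + (1,0)
fundamental: x₁=161, y₁=8  (since 25921 − 405·64 = 1)
(x_2, y_2) = (161·161 + 405·8·8, 161·8 + 8·161) = (51841, 2576)
(x_3, y_3) = (161·51841 + 405·8·2576, 161·2576 + 8·51841) = (16692641, 829464)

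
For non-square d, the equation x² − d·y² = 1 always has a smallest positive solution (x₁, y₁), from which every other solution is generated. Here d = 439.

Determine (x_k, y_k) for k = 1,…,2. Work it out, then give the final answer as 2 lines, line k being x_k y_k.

440 21
387199 18480

√439 = [20; 1,19,1,40, …], period ℓ=4 (even) → k=3
k=0  a_k=20  p_k/q_k = 20/1
k=1  a_k=1  p_k/q_k = 21/1
k=2  a_k=19  p_k/q_k = 419/20
k=3  a_k=1  p_k/q_k = 440/21
(x₁, y₁) = (440, 21);  440² − 439·21² = 1 ✓
n=2: (440,21)∘(440,21) = (440·440+439·21·21, 440·21+21·440) = (387199,18480)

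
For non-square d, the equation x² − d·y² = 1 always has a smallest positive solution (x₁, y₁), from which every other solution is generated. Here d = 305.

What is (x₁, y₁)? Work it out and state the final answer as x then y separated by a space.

489 28

[17; 2,6,2,34] for √305; ℓ=4 ⇒ convergent index 3
step 0: (17, 1)  from 17·(1,0) + (0,1)
step 1: (35, 2)  from 2·(17,1) + (1,0)
step 2: (227, 13)  from 6·(35,2) + (17,1)
step 3: (489, 28)  from 2·(227,13) + (35,2)
(x₁, y₁) = (489, 28);  489² − 305·28² = 1 ✓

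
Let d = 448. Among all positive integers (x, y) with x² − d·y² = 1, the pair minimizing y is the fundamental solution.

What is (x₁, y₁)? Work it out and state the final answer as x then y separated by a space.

127 6

√448 = [21; 6,42, …], period ℓ=2 (even) → k=1
a_0=21:  p_0=21·1+0=21,  q_0=21·0+1=1
a_1=6:  p_1=6·21+1=127,  q_1=6·1+0=6
→ (127, 6).  Check: 127²=16129, 448·6²=16128, difference 1.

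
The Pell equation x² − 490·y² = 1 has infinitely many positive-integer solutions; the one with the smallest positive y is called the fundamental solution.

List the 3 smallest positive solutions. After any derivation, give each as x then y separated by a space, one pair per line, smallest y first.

√490 → a₀=22, period (7,2,1,4,4,4,1,2,7,44); ℓ=10 even so k=9
step 0: (22, 1)  from 22·(1,0) + (0,1)
…
step 2: (332, 15)  from 2·(155,7) + (22,1)
step 3: (487, 22)  from 1·(332,15) + (155,7)
step 4: (2280, 103)  from 4·(487,22) + (332,15)
…
step 6: (40708, 1839)  from 4·(9607,434) + (2280,103)
step 7: (50315, 2273)  from 1·(40708,1839) + (9607,434)
step 8: (141338, 6385)  from 2·(50315,2273) + (40708,1839)
step 9: (1039681, 46968)  from 7·(141338,6385) + (50315,2273)
(x₁, y₁) = (1039681, 46968);  1039681² − 490·46968² = 1 ✓
n=2: (1039681,46968)∘(1039681,46968) = (1039681·1039681+490·46968·46968, 1039681·46968+46968·1039681) = (2161873163521,97663474416)
n=3: (2161873163521,97663474416)∘(1039681,46968) = (1039681·2161873163521+490·46968·97663474416, 1039681·97663474416+46968·2161873163521) = (4495316905044313921,203077717488555624)

1039681 46968
2161873163521 97663474416
4495316905044313921 203077717488555624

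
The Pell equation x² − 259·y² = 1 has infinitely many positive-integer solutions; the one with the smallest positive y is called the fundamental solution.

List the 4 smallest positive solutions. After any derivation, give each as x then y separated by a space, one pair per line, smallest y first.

847225 52644
1435580401249 89202625800
2432519210895520825 151149389286757356
4121782176900479681520001 256115082676856799248400

√259 → a₀=16, period (10,1,2,3,4,3,2,1,10,32); ℓ=10 even so k=9
k=0  a_k=16  p_k/q_k = 16/1
k=1  a_k=10  p_k/q_k = 161/10
…
k=4  a_k=3  p_k/q_k = 1722/107
k=5  a_k=4  p_k/q_k = 7403/460
…
k=7  a_k=2  p_k/q_k = 55265/3434
k=8  a_k=1  p_k/q_k = 79196/4921
k=9  a_k=10  p_k/q_k = 847225/52644
(x₁, y₁) = (847225, 52644);  847225² − 259·52644² = 1 ✓
(x_2, y_2) = (847225·847225 + 259·52644·52644, 847225·52644 + 52644·847225) = (1435580401249, 89202625800)
(x_3, y_3) = (847225·1435580401249 + 259·52644·89202625800, 847225·89202625800 + 52644·1435580401249) = (2432519210895520825, 151149389286757356)
(x_4, y_4) = (847225·2432519210895520825 + 259·52644·151149389286757356, 847225·151149389286757356 + 52644·2432519210895520825) = (4121782176900479681520001, 256115082676856799248400)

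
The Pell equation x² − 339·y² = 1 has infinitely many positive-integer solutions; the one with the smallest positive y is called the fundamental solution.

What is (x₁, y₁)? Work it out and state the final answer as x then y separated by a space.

[18; 2,2,2,1,17,1,2,2,2,36] for √339; ℓ=10 ⇒ convergent index 9
k=0  a_k=18  p_k/q_k = 18/1
…
k=2  a_k=2  p_k/q_k = 92/5
…
k=5  a_k=17  p_k/q_k = 5542/301
…
k=7  a_k=2  p_k/q_k = 17252/937
k=8  a_k=2  p_k/q_k = 40359/2192
k=9  a_k=2  p_k/q_k = 97970/5321
fundamental: x₁=97970, y₁=5321  (since 9598120900 − 339·28313041 = 1)

97970 5321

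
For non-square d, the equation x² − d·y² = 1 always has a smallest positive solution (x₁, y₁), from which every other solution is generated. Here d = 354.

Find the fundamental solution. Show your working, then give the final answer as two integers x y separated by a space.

258065 13716

√354 → a₀=18, period (1,4,2,2,18,2,2,4,1,36); ℓ=10 even so k=9
a_0=18:  p_0=18·1+0=18,  q_0=18·0+1=1
…
a_5=18:  p_5=18·508+207=9351,  q_5=18·27+11=497
a_6=2:  p_6=2·9351+508=19210,  q_6=2·497+27=1021
…
a_8=4:  p_8=4·47771+19210=210294,  q_8=4·2539+1021=11177
a_9=1:  p_9=1·210294+47771=258065,  q_9=1·11177+2539=13716
fundamental: x₁=258065, y₁=13716  (since 66597544225 − 354·188128656 = 1)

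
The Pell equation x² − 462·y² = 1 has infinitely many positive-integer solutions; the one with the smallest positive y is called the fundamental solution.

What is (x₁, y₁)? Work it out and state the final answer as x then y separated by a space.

43 2

√462 = [21; 2,42, …], period ℓ=2 (even) → k=1
a_0=21:  p_0=21·1+0=21,  q_0=21·0+1=1
a_1=2:  p_1=2·21+1=43,  q_1=2·1+0=2
fundamental: x₁=43, y₁=2  (since 1849 − 462·4 = 1)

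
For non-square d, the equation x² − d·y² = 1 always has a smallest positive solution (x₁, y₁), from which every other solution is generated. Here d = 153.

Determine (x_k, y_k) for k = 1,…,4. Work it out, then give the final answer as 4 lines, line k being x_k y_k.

2177 176
9478657 766304
41270070401 3336487440
179689877047297 14527065547456

d=153: √d = [12; 2,1,2,2,2,1,2,24] (ℓ=8, even), read p_7/q_7
a_0=12:  p_0=12·1+0=12,  q_0=12·0+1=1
…
a_2=1:  p_2=1·25+12=37,  q_2=1·2+1=3
…
a_4=2:  p_4=2·99+37=235,  q_4=2·8+3=19
…
a_6=1:  p_6=1·569+235=804,  q_6=1·46+19=65
a_7=2:  p_7=2·804+569=2177,  q_7=2·65+46=176
(x₁, y₁) = (2177, 176);  2177² − 153·176² = 1 ✓
(x_2, y_2) = (2177·2177 + 153·176·176, 2177·176 + 176·2177) = (9478657, 766304)
(x_3, y_3) = (2177·9478657 + 153·176·766304, 2177·766304 + 176·9478657) = (41270070401, 3336487440)
(x_4, y_4) = (2177·41270070401 + 153·176·3336487440, 2177·3336487440 + 176·41270070401) = (179689877047297, 14527065547456)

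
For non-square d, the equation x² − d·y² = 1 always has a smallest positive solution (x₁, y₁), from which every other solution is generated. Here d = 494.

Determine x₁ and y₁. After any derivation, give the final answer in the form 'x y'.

√494 → a₀=22, period (4,2,2,1,2,1,2,2,4,44); ℓ=10 even so k=9
step 0: (22, 1)  from 22·(1,0) + (0,1)
…
step 3: (489, 22)  from 2·(200,9) + (89,4)
…
step 5: (1867, 84)  from 2·(689,31) + (489,22)
…
step 8: (16514, 743)  from 2·(6979,314) + (2556,115)
step 9: (73035, 3286)  from 4·(16514,743) + (6979,314)
(x₁, y₁) = (73035, 3286);  73035² − 494·3286² = 1 ✓

73035 3286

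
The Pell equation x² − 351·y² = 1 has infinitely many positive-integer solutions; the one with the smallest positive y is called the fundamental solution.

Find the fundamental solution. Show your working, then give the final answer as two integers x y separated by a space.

62425 3332

√351 → a₀=18, period (1,2,1,3,2,2,2,3,1,2,1,36); ℓ=12 even so k=11
a_0=18:  p_0=18·1+0=18,  q_0=18·0+1=1
…
a_3=1:  p_3=1·56+19=75,  q_3=1·3+1=4
…
a_7=2:  p_7=2·1555+637=3747,  q_7=2·83+34=200
…
a_10=2:  p_10=2·16543+12796=45882,  q_10=2·883+683=2449
a_11=1:  p_11=1·45882+16543=62425,  q_11=1·2449+883=3332
fundamental: x₁=62425, y₁=3332  (since 3896880625 − 351·11102224 = 1)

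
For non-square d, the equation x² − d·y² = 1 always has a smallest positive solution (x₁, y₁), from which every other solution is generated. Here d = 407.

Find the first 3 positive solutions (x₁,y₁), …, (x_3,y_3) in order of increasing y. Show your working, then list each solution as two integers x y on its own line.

2663 132
14183137 703032
75539384999 3744348300

√407 = [20; 5,1,2,1,5,40, …], period ℓ=6 (even) → k=5
a_0=20:  p_0=20·1+0=20,  q_0=20·0+1=1
a_1=5:  p_1=5·20+1=101,  q_1=5·1+0=5
…
a_4=1:  p_4=1·343+121=464,  q_4=1·17+6=23
a_5=5:  p_5=5·464+343=2663,  q_5=5·23+17=132
(x₁, y₁) = (2663, 132);  2663² − 407·132² = 1 ✓
k=2:  x_2 = 2663·2663+407·132·132 = 14183137,  y_2 = 2663·132+132·2663 = 703032
k=3:  x_3 = 2663·14183137+407·132·703032 = 75539384999,  y_3 = 2663·703032+132·14183137 = 3744348300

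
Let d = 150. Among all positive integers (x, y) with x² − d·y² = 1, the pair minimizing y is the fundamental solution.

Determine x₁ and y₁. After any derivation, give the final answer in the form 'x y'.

49 4

d=150: √d = [12; 4,24] (ℓ=2, even), read p_1/q_1
k=0  a_k=12  p_k/q_k = 12/1
k=1  a_k=4  p_k/q_k = 49/4
→ (49, 4).  Check: 49²=2401, 150·4²=2400, difference 1.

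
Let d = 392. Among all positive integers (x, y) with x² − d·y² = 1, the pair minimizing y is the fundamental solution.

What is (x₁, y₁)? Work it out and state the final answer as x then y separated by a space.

99 5

√392 → a₀=19, period (1,3,1,38); ℓ=4 even so k=3
i=0: a=19 ⇒ p=19, q=1
i=1: a=1 ⇒ p=20, q=1
i=2: a=3 ⇒ p=79, q=4
i=3: a=1 ⇒ p=99, q=5
fundamental: x₁=99, y₁=5  (since 9801 − 392·25 = 1)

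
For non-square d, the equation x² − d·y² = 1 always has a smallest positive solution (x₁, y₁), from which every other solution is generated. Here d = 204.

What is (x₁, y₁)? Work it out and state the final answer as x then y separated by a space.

√204 → a₀=14, period (3,1,1,6,1,1,3,28); ℓ=8 even so k=7
step 0: (14, 1)  from 14·(1,0) + (0,1)
step 1: (43, 3)  from 3·(14,1) + (1,0)
…
step 3: (100, 7)  from 1·(57,4) + (43,3)
step 4: (657, 46)  from 6·(100,7) + (57,4)
step 5: (757, 53)  from 1·(657,46) + (100,7)
step 6: (1414, 99)  from 1·(757,53) + (657,46)
step 7: (4999, 350)  from 3·(1414,99) + (757,53)
fundamental: x₁=4999, y₁=350  (since 24990001 − 204·122500 = 1)

4999 350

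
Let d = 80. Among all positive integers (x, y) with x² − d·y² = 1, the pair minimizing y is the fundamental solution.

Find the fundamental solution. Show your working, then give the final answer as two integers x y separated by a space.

√80 = [8; 1,16, …], period ℓ=2 (even) → k=1
step 0: (8, 1)  from 8·(1,0) + (0,1)
step 1: (9, 1)  from 1·(8,1) + (1,0)
→ (9, 1).  Check: 9²=81, 80·1²=80, difference 1.

9 1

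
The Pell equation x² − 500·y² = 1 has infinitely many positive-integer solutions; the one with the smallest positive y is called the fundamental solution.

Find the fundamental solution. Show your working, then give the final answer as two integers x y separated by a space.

930249 41602

√500 → a₀=22, period (2,1,3,2,1,…,1,2,44); ℓ=14 even so k=13
k=0  a_k=22  p_k/q_k = 22/1
k=1  a_k=2  p_k/q_k = 45/2
…
k=8  a_k=1  p_k/q_k = 15809/707
…
k=11  a_k=3  p_k/q_k = 259205/11592
k=12  a_k=1  p_k/q_k = 335522/15005
k=13  a_k=2  p_k/q_k = 930249/41602
→ (930249, 41602).  Check: 930249²=865363202001, 500·41602²=865363202000, difference 1.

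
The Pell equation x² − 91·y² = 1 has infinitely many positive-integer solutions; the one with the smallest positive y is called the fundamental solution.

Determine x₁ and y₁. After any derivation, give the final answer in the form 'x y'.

√91 → a₀=9, period (1,1,5,1,5,1,1,18); ℓ=8 even so k=7
step 0: (9, 1)  from 9·(1,0) + (0,1)
step 1: (10, 1)  from 1·(9,1) + (1,0)
step 2: (19, 2)  from 1·(10,1) + (9,1)
step 3: (105, 11)  from 5·(19,2) + (10,1)
step 4: (124, 13)  from 1·(105,11) + (19,2)
step 5: (725, 76)  from 5·(124,13) + (105,11)
step 6: (849, 89)  from 1·(725,76) + (124,13)
step 7: (1574, 165)  from 1·(849,89) + (725,76)
(x₁, y₁) = (1574, 165);  1574² − 91·165² = 1 ✓

1574 165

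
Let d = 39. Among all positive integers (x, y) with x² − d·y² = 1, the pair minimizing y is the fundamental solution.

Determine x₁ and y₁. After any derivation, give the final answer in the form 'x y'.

25 4

√39 → a₀=6, period (4,12); ℓ=2 even so k=1
a_0=6:  p_0=6·1+0=6,  q_0=6·0+1=1
a_1=4:  p_1=4·6+1=25,  q_1=4·1+0=4
fundamental: x₁=25, y₁=4  (since 625 − 39·16 = 1)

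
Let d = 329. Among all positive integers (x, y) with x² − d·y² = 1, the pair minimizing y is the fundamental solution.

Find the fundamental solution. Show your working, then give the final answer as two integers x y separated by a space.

d=329: √d = [18; 7,4,2,1,1,4,1,1,2,4,7,36] (ℓ=12, even), read p_11/q_11
i=0: a=18 ⇒ p=18, q=1
i=1: a=7 ⇒ p=127, q=7
…
i=3: a=2 ⇒ p=1179, q=65
…
i=6: a=4 ⇒ p=13241, q=730
i=7: a=1 ⇒ p=16125, q=889
i=8: a=1 ⇒ p=29366, q=1619
…
i=10: a=4 ⇒ p=328794, q=18127
i=11: a=7 ⇒ p=2376415, q=131016
(x₁, y₁) = (2376415, 131016);  2376415² − 329·131016² = 1 ✓

2376415 131016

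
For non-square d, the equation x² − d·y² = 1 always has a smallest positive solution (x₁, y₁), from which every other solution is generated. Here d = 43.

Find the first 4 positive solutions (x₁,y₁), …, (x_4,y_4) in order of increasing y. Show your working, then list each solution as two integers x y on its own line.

3482 531
24248647 3697884
168867574226 25752063645
1175993762661217 179337367525896

√43 → a₀=6, period (1,1,3,1,5,1,3,1,1,12); ℓ=10 even so k=9
i=0: a=6 ⇒ p=6, q=1
…
i=2: a=1 ⇒ p=13, q=2
i=3: a=3 ⇒ p=46, q=7
i=4: a=1 ⇒ p=59, q=9
i=5: a=5 ⇒ p=341, q=52
i=6: a=1 ⇒ p=400, q=61
…
i=8: a=1 ⇒ p=1941, q=296
i=9: a=1 ⇒ p=3482, q=531
→ (3482, 531).  Check: 3482²=12124324, 43·531²=12124323, difference 1.
k=2:  x_2 = 3482·3482+43·531·531 = 24248647,  y_2 = 3482·531+531·3482 = 3697884
k=3:  x_3 = 3482·24248647+43·531·3697884 = 168867574226,  y_3 = 3482·3697884+531·24248647 = 25752063645
k=4:  x_4 = 3482·168867574226+43·531·25752063645 = 1175993762661217,  y_4 = 3482·25752063645+531·168867574226 = 179337367525896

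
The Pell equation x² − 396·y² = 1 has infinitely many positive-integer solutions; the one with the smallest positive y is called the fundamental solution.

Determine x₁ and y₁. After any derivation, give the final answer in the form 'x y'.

√396 = [19; 1,8,1,38, …], period ℓ=4 (even) → k=3
step 0: (19, 1)  from 19·(1,0) + (0,1)
step 1: (20, 1)  from 1·(19,1) + (1,0)
step 2: (179, 9)  from 8·(20,1) + (19,1)
step 3: (199, 10)  from 1·(179,9) + (20,1)
(x₁, y₁) = (199, 10);  199² − 396·10² = 1 ✓

199 10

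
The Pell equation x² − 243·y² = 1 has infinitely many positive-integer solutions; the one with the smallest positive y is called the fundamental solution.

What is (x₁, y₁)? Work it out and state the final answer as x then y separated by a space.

d=243: √d = [15; 1,1,2,3,15,3,2,1,1,30] (ℓ=10, even), read p_9/q_9
i=0: a=15 ⇒ p=15, q=1
i=1: a=1 ⇒ p=16, q=1
…
i=3: a=2 ⇒ p=78, q=5
i=4: a=3 ⇒ p=265, q=17
…
i=6: a=3 ⇒ p=12424, q=797
i=7: a=2 ⇒ p=28901, q=1854
i=8: a=1 ⇒ p=41325, q=2651
i=9: a=1 ⇒ p=70226, q=4505
(x₁, y₁) = (70226, 4505);  70226² − 243·4505² = 1 ✓

70226 4505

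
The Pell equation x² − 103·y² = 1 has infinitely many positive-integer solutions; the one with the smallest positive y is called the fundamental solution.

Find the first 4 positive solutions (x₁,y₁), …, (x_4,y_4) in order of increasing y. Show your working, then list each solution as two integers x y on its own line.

√103 → a₀=10, period (6,1,2,1,1,9,1,1,2,1,6,20); ℓ=12 even so k=11
i=0: a=10 ⇒ p=10, q=1
…
i=2: a=1 ⇒ p=71, q=7
…
i=6: a=9 ⇒ p=4567, q=450
i=7: a=1 ⇒ p=5044, q=497
…
i=10: a=1 ⇒ p=33877, q=3338
i=11: a=6 ⇒ p=227528, q=22419
→ (227528, 22419).  Check: 227528²=51768990784, 103·22419²=51768990783, difference 1.
(227528+22419√103)^2 = 103537981567 + 10201900464√103
(227528+22419√103)^3 = 47115579739725224 + 4642436017523565√103
(227528+22419√103)^4 = 21440227253936863550977 + 2112568364380001494176√103

227528 22419
103537981567 10201900464
47115579739725224 4642436017523565
21440227253936863550977 2112568364380001494176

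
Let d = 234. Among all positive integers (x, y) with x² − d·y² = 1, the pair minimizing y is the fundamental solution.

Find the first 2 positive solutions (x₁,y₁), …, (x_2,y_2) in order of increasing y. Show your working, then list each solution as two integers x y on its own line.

5201 340
54100801 3536680

d=234: √d = [15; 3,2,1,2,1,2,3,30] (ℓ=8, even), read p_7/q_7
i=0: a=15 ⇒ p=15, q=1
i=1: a=3 ⇒ p=46, q=3
…
i=4: a=2 ⇒ p=413, q=27
…
i=6: a=2 ⇒ p=1545, q=101
i=7: a=3 ⇒ p=5201, q=340
fundamental: x₁=5201, y₁=340  (since 27050401 − 234·115600 = 1)
k=2:  x_2 = 5201·5201+234·340·340 = 54100801,  y_2 = 5201·340+340·5201 = 3536680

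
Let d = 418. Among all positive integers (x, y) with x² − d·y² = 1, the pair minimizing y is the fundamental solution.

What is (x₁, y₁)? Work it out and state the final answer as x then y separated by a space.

√418 → a₀=20, period (2,4,20,4,2,40); ℓ=6 even so k=5
i=0: a=20 ⇒ p=20, q=1
…
i=4: a=4 ⇒ p=15068, q=737
i=5: a=2 ⇒ p=33857, q=1656
(x₁, y₁) = (33857, 1656);  33857² − 418·1656² = 1 ✓

33857 1656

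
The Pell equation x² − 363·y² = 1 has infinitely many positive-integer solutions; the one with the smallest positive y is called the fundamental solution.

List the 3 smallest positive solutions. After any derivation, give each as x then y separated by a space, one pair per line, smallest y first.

362 19
262087 13756
189750626 9959325

d=363: √d = [19; 19,38] (ℓ=2, even), read p_1/q_1
a_0=19:  p_0=19·1+0=19,  q_0=19·0+1=1
a_1=19:  p_1=19·19+1=362,  q_1=19·1+0=19
→ (362, 19).  Check: 362²=131044, 363·19²=131043, difference 1.
n=2: (362,19)∘(362,19) = (362·362+363·19·19, 362·19+19·362) = (262087,13756)
n=3: (262087,13756)∘(362,19) = (362·262087+363·19·13756, 362·13756+19·262087) = (189750626,9959325)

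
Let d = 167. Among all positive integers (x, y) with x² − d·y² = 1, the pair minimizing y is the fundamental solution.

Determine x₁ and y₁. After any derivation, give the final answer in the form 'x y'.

√167 = [12; 1,11,1,24, …], period ℓ=4 (even) → k=3
a_0=12:  p_0=12·1+0=12,  q_0=12·0+1=1
a_1=1:  p_1=1·12+1=13,  q_1=1·1+0=1
a_2=11:  p_2=11·13+12=155,  q_2=11·1+1=12
a_3=1:  p_3=1·155+13=168,  q_3=1·12+1=13
→ (168, 13).  Check: 168²=28224, 167·13²=28223, difference 1.

168 13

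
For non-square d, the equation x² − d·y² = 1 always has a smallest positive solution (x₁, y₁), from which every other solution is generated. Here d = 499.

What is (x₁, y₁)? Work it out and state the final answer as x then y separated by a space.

d=499: √d = [22; 2,1,21,1,2,44] (ℓ=6, even), read p_5/q_5
i=0: a=22 ⇒ p=22, q=1
…
i=4: a=1 ⇒ p=1519, q=68
i=5: a=2 ⇒ p=4490, q=201
(x₁, y₁) = (4490, 201);  4490² − 499·201² = 1 ✓

4490 201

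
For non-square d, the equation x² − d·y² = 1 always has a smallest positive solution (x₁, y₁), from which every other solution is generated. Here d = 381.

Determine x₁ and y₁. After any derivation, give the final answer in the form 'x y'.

1015 52

d=381: √d = [19; 1,1,12,1,1,38] (ℓ=6, even), read p_5/q_5
step 0: (19, 1)  from 19·(1,0) + (0,1)
step 1: (20, 1)  from 1·(19,1) + (1,0)
step 2: (39, 2)  from 1·(20,1) + (19,1)
step 3: (488, 25)  from 12·(39,2) + (20,1)
step 4: (527, 27)  from 1·(488,25) + (39,2)
step 5: (1015, 52)  from 1·(527,27) + (488,25)
(x₁, y₁) = (1015, 52);  1015² − 381·52² = 1 ✓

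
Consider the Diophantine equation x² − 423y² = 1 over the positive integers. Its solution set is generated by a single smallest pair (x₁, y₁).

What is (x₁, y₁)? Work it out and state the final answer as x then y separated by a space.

√423 → a₀=20, period (1,1,3,4,3,1,1,40); ℓ=8 even so k=7
a_0=20:  p_0=20·1+0=20,  q_0=20·0+1=1
a_1=1:  p_1=1·20+1=21,  q_1=1·1+0=1
a_2=1:  p_2=1·21+20=41,  q_2=1·1+1=2
…
a_4=4:  p_4=4·144+41=617,  q_4=4·7+2=30
…
a_6=1:  p_6=1·1995+617=2612,  q_6=1·97+30=127
a_7=1:  p_7=1·2612+1995=4607,  q_7=1·127+97=224
(x₁, y₁) = (4607, 224);  4607² − 423·224² = 1 ✓

4607 224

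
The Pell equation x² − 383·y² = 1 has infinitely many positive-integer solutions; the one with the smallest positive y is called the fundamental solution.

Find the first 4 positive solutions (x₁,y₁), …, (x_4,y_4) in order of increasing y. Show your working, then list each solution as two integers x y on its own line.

18768 959
704475647 35997024
26443197867024 1351184291905
992571874432137217 50718053544949056

[19; 1,1,3,19,3,1,1,38] for √383; ℓ=8 ⇒ convergent index 7
step 0: (19, 1)  from 19·(1,0) + (0,1)
step 1: (20, 1)  from 1·(19,1) + (1,0)
step 2: (39, 2)  from 1·(20,1) + (19,1)
step 3: (137, 7)  from 3·(39,2) + (20,1)
step 4: (2642, 135)  from 19·(137,7) + (39,2)
step 5: (8063, 412)  from 3·(2642,135) + (137,7)
step 6: (10705, 547)  from 1·(8063,412) + (2642,135)
step 7: (18768, 959)  from 1·(10705,547) + (8063,412)
fundamental: x₁=18768, y₁=959  (since 352237824 − 383·919681 = 1)
k=2:  x_2 = 18768·18768+383·959·959 = 704475647,  y_2 = 18768·959+959·18768 = 35997024
k=3:  x_3 = 18768·704475647+383·959·35997024 = 26443197867024,  y_3 = 18768·35997024+959·704475647 = 1351184291905
k=4:  x_4 = 18768·26443197867024+383·959·1351184291905 = 992571874432137217,  y_4 = 18768·1351184291905+959·26443197867024 = 50718053544949056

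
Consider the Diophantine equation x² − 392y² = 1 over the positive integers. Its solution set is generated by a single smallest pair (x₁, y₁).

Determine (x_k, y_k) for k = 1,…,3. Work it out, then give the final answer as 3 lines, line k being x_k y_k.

99 5
19601 990
3880899 196015

√392 = [19; 1,3,1,38, …], period ℓ=4 (even) → k=3
i=0: a=19 ⇒ p=19, q=1
…
i=2: a=3 ⇒ p=79, q=4
i=3: a=1 ⇒ p=99, q=5
fundamental: x₁=99, y₁=5  (since 9801 − 392·25 = 1)
(x_2, y_2) = (99·99 + 392·5·5, 99·5 + 5·99) = (19601, 990)
(x_3, y_3) = (99·19601 + 392·5·990, 99·990 + 5·19601) = (3880899, 196015)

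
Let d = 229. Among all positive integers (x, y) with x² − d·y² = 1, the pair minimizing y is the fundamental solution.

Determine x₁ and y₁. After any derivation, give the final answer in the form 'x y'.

√229 → a₀=15, period (7,1,1,7,30); ℓ=5 odd so k=9
k=0  a_k=15  p_k/q_k = 15/1
…
k=2  a_k=1  p_k/q_k = 121/8
…
k=5  a_k=30  p_k/q_k = 51527/3405
k=6  a_k=7  p_k/q_k = 362399/23948
…
k=8  a_k=1  p_k/q_k = 776325/51301
k=9  a_k=7  p_k/q_k = 5848201/386460
fundamental: x₁=5848201, y₁=386460  (since 34201454936401 − 229·149351331600 = 1)

5848201 386460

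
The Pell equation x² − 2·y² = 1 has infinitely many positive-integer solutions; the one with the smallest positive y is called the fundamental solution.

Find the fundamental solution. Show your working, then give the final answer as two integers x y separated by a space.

√2 → a₀=1, period (2); ℓ=1 odd so k=1
a_0=1:  p_0=1·1+0=1,  q_0=1·0+1=1
a_1=2:  p_1=2·1+1=3,  q_1=2·1+0=2
fundamental: x₁=3, y₁=2  (since 9 − 2·4 = 1)

3 2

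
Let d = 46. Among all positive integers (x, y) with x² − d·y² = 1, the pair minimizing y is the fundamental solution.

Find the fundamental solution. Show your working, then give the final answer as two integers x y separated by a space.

[6; 1,3,1,1,2,6,2,1,1,3,1,12] for √46; ℓ=12 ⇒ convergent index 11
k=0  a_k=6  p_k/q_k = 6/1
k=1  a_k=1  p_k/q_k = 7/1
k=2  a_k=3  p_k/q_k = 27/4
k=3  a_k=1  p_k/q_k = 34/5
…
k=7  a_k=2  p_k/q_k = 2150/317
k=8  a_k=1  p_k/q_k = 3147/464
k=9  a_k=1  p_k/q_k = 5297/781
k=10  a_k=3  p_k/q_k = 19038/2807
k=11  a_k=1  p_k/q_k = 24335/3588
(x₁, y₁) = (24335, 3588);  24335² − 46·3588² = 1 ✓

24335 3588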